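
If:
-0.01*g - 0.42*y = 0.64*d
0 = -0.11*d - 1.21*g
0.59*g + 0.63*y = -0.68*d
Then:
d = 0.00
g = 0.00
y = 0.00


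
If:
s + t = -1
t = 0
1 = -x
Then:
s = -1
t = 0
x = -1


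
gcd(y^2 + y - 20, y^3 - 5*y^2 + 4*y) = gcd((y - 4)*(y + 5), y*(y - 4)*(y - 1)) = y - 4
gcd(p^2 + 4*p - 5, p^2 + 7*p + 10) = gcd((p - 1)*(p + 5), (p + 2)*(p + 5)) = p + 5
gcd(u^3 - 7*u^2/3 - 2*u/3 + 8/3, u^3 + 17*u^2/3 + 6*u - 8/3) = 1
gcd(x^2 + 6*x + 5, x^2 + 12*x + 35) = x + 5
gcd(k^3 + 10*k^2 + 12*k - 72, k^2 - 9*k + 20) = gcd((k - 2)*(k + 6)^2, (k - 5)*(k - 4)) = 1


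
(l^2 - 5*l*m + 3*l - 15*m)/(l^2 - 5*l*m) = (l + 3)/l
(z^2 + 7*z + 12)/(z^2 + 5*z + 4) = (z + 3)/(z + 1)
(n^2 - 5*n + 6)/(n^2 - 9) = (n - 2)/(n + 3)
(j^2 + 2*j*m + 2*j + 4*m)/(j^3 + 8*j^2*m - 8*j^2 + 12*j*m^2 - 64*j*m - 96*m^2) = (j + 2)/(j^2 + 6*j*m - 8*j - 48*m)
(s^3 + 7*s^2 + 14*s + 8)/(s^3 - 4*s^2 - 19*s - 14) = (s + 4)/(s - 7)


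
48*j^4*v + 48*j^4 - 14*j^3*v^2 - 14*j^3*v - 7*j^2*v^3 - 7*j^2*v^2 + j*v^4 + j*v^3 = (-8*j + v)*(-2*j + v)*(3*j + v)*(j*v + j)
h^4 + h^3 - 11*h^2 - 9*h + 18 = (h - 3)*(h - 1)*(h + 2)*(h + 3)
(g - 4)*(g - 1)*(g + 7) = g^3 + 2*g^2 - 31*g + 28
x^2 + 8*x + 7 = (x + 1)*(x + 7)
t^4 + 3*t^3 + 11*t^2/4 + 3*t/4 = t*(t + 1/2)*(t + 1)*(t + 3/2)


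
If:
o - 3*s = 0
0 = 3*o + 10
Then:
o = -10/3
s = -10/9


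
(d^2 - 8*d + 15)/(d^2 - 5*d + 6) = (d - 5)/(d - 2)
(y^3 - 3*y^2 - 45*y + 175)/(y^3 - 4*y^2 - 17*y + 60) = (y^2 + 2*y - 35)/(y^2 + y - 12)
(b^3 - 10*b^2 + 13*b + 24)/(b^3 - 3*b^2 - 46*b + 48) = (b^2 - 2*b - 3)/(b^2 + 5*b - 6)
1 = 1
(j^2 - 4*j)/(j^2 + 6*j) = (j - 4)/(j + 6)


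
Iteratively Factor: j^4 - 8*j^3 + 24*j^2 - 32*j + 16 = (j - 2)*(j^3 - 6*j^2 + 12*j - 8) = (j - 2)^2*(j^2 - 4*j + 4) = (j - 2)^3*(j - 2)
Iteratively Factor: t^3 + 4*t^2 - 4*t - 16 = (t + 2)*(t^2 + 2*t - 8) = (t - 2)*(t + 2)*(t + 4)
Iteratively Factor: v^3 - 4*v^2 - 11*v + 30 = (v - 5)*(v^2 + v - 6) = (v - 5)*(v - 2)*(v + 3)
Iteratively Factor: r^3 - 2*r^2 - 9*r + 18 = (r - 3)*(r^2 + r - 6) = (r - 3)*(r + 3)*(r - 2)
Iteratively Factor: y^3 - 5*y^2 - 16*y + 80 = (y + 4)*(y^2 - 9*y + 20) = (y - 5)*(y + 4)*(y - 4)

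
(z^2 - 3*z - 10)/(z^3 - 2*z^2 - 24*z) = (-z^2 + 3*z + 10)/(z*(-z^2 + 2*z + 24))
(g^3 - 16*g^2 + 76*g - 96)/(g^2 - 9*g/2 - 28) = 2*(g^2 - 8*g + 12)/(2*g + 7)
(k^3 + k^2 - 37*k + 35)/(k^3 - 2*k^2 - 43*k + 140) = (k - 1)/(k - 4)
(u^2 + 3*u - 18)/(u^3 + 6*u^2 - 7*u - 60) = (u + 6)/(u^2 + 9*u + 20)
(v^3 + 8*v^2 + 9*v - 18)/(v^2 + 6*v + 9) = (v^2 + 5*v - 6)/(v + 3)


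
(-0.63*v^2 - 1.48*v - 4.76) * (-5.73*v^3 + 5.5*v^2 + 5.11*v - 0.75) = 3.6099*v^5 + 5.0154*v^4 + 15.9155*v^3 - 33.2703*v^2 - 23.2136*v + 3.57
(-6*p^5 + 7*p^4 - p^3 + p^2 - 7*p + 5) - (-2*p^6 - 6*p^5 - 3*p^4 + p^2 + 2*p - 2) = 2*p^6 + 10*p^4 - p^3 - 9*p + 7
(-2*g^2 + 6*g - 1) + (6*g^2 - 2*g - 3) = 4*g^2 + 4*g - 4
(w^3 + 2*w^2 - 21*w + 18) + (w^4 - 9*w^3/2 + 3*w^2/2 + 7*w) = w^4 - 7*w^3/2 + 7*w^2/2 - 14*w + 18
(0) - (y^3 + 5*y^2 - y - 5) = -y^3 - 5*y^2 + y + 5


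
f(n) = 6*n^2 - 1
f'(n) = 12*n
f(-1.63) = 14.94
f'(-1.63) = -19.56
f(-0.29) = -0.50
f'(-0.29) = -3.48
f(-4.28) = 108.91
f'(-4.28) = -51.36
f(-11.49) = 791.12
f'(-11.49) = -137.88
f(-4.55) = 123.22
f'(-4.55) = -54.60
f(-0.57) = 0.95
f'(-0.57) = -6.84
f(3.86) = 88.40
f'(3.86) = 46.32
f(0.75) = 2.38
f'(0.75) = 9.00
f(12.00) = 863.00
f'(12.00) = 144.00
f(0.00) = -1.00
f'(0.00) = 0.00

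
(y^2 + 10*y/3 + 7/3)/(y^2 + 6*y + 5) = (y + 7/3)/(y + 5)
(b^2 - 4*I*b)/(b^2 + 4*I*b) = (b - 4*I)/(b + 4*I)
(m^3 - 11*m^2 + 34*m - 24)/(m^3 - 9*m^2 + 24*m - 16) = (m - 6)/(m - 4)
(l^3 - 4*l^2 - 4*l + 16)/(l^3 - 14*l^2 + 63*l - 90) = (l^3 - 4*l^2 - 4*l + 16)/(l^3 - 14*l^2 + 63*l - 90)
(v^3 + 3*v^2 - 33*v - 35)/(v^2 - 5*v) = v + 8 + 7/v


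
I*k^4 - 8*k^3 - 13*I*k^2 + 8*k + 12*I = (k - 1)*(k + 2*I)*(k + 6*I)*(I*k + I)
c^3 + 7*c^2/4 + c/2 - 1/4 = (c - 1/4)*(c + 1)^2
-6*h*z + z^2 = z*(-6*h + z)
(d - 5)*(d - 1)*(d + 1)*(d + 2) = d^4 - 3*d^3 - 11*d^2 + 3*d + 10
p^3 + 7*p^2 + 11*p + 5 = (p + 1)^2*(p + 5)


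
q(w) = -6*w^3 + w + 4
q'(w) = 1 - 18*w^2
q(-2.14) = 60.66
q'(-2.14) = -81.43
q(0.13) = 4.12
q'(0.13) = 0.70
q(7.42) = -2439.69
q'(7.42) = -990.02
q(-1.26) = 14.74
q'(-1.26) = -27.58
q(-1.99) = 49.29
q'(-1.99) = -70.28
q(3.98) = -370.29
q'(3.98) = -284.13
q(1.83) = -30.94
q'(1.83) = -59.28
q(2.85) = -132.04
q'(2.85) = -145.20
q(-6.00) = 1294.00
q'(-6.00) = -647.00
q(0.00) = 4.00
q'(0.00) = 1.00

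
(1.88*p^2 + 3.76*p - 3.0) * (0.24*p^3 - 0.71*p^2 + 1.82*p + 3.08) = 0.4512*p^5 - 0.4324*p^4 + 0.0320000000000005*p^3 + 14.7636*p^2 + 6.1208*p - 9.24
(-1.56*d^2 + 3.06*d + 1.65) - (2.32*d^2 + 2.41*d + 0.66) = -3.88*d^2 + 0.65*d + 0.99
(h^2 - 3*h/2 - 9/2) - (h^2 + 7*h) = -17*h/2 - 9/2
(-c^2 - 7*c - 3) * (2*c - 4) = -2*c^3 - 10*c^2 + 22*c + 12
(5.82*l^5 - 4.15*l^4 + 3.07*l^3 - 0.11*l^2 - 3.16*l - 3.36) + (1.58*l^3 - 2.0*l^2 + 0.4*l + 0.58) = 5.82*l^5 - 4.15*l^4 + 4.65*l^3 - 2.11*l^2 - 2.76*l - 2.78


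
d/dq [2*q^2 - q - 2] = 4*q - 1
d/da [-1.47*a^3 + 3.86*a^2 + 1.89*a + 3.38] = -4.41*a^2 + 7.72*a + 1.89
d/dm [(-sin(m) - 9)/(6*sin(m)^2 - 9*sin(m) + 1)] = (6*sin(m)^2 + 108*sin(m) - 82)*cos(m)/(6*sin(m)^2 - 9*sin(m) + 1)^2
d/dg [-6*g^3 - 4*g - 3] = -18*g^2 - 4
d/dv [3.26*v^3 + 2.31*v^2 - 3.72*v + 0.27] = 9.78*v^2 + 4.62*v - 3.72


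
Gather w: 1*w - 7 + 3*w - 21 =4*w - 28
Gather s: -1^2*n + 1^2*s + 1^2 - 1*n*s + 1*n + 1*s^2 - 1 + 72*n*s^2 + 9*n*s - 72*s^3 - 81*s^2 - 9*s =-72*s^3 + s^2*(72*n - 80) + s*(8*n - 8)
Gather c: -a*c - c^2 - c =-c^2 + c*(-a - 1)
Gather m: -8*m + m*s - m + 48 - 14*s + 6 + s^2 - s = m*(s - 9) + s^2 - 15*s + 54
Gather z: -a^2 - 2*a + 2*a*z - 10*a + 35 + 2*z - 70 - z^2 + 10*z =-a^2 - 12*a - z^2 + z*(2*a + 12) - 35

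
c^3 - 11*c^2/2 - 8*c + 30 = (c - 6)*(c - 2)*(c + 5/2)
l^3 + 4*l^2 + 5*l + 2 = (l + 1)^2*(l + 2)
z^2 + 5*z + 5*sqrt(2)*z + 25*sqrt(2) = (z + 5)*(z + 5*sqrt(2))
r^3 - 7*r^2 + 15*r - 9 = (r - 3)^2*(r - 1)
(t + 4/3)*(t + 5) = t^2 + 19*t/3 + 20/3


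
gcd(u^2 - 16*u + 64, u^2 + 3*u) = 1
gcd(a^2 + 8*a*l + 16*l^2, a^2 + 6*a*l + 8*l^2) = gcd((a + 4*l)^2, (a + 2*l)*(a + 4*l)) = a + 4*l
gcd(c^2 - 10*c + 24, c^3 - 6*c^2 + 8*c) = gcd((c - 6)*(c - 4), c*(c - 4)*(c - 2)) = c - 4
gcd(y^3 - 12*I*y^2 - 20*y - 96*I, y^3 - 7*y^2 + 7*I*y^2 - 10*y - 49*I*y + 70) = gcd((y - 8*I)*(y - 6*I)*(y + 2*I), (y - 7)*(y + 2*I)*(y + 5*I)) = y + 2*I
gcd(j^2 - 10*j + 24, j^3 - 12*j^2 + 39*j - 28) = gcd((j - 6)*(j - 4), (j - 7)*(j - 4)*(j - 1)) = j - 4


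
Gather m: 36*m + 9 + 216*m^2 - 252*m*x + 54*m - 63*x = 216*m^2 + m*(90 - 252*x) - 63*x + 9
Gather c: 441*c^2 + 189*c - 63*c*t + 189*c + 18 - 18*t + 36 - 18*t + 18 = 441*c^2 + c*(378 - 63*t) - 36*t + 72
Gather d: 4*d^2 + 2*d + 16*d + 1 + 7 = 4*d^2 + 18*d + 8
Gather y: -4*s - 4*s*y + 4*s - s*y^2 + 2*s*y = -s*y^2 - 2*s*y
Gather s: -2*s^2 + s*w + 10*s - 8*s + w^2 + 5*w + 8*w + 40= -2*s^2 + s*(w + 2) + w^2 + 13*w + 40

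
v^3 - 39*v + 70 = (v - 5)*(v - 2)*(v + 7)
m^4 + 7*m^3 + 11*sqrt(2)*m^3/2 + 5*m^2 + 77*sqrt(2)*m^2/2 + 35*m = m*(m + 7)*(m + sqrt(2)/2)*(m + 5*sqrt(2))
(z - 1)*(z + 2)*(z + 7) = z^3 + 8*z^2 + 5*z - 14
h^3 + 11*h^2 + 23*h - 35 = (h - 1)*(h + 5)*(h + 7)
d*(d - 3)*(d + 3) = d^3 - 9*d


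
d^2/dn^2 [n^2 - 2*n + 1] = 2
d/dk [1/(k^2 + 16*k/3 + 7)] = 6*(-3*k - 8)/(3*k^2 + 16*k + 21)^2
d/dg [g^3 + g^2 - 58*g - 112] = 3*g^2 + 2*g - 58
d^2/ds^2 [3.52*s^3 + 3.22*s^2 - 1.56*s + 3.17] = 21.12*s + 6.44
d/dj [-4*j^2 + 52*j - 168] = 52 - 8*j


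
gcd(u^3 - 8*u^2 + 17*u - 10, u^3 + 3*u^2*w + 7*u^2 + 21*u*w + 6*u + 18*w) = 1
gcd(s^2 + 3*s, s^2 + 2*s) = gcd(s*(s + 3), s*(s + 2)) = s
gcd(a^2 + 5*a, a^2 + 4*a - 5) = a + 5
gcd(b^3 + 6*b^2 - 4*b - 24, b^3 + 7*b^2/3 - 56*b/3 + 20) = b^2 + 4*b - 12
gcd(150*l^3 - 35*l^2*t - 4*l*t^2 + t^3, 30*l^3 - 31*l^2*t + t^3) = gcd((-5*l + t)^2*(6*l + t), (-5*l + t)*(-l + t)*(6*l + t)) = -30*l^2 + l*t + t^2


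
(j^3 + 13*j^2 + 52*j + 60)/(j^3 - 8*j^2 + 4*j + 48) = (j^2 + 11*j + 30)/(j^2 - 10*j + 24)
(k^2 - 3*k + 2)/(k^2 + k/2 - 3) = 2*(k^2 - 3*k + 2)/(2*k^2 + k - 6)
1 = 1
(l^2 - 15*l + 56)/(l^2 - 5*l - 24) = (l - 7)/(l + 3)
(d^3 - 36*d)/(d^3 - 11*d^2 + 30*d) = (d + 6)/(d - 5)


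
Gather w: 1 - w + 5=6 - w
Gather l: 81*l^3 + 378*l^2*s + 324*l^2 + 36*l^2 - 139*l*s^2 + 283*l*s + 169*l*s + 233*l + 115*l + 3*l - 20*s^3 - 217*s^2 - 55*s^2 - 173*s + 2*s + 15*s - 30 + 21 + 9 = 81*l^3 + l^2*(378*s + 360) + l*(-139*s^2 + 452*s + 351) - 20*s^3 - 272*s^2 - 156*s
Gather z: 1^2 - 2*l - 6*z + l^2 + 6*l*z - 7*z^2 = l^2 - 2*l - 7*z^2 + z*(6*l - 6) + 1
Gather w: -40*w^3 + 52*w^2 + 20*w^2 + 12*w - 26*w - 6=-40*w^3 + 72*w^2 - 14*w - 6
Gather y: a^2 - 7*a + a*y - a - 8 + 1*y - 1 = a^2 - 8*a + y*(a + 1) - 9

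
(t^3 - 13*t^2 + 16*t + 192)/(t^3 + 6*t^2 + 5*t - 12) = (t^2 - 16*t + 64)/(t^2 + 3*t - 4)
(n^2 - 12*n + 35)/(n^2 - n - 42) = (n - 5)/(n + 6)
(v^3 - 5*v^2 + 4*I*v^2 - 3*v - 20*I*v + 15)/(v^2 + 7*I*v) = (v^3 + v^2*(-5 + 4*I) - v*(3 + 20*I) + 15)/(v*(v + 7*I))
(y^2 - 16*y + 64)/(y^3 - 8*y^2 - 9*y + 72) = (y - 8)/(y^2 - 9)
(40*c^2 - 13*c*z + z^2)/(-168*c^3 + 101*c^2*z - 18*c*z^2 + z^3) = (-5*c + z)/(21*c^2 - 10*c*z + z^2)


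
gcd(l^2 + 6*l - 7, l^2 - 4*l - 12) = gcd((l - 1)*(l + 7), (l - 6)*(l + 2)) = 1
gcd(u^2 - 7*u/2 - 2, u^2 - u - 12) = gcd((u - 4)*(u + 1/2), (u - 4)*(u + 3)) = u - 4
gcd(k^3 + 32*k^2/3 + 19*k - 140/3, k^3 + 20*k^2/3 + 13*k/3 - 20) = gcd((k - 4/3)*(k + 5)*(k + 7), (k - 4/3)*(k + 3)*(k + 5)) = k^2 + 11*k/3 - 20/3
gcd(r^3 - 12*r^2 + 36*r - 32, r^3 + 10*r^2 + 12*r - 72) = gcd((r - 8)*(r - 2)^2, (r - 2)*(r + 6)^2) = r - 2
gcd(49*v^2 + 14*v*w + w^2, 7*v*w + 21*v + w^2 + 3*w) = 7*v + w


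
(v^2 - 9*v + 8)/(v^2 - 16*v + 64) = (v - 1)/(v - 8)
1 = 1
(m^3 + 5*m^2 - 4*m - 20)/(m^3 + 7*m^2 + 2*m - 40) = (m + 2)/(m + 4)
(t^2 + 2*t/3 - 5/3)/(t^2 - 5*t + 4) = (t + 5/3)/(t - 4)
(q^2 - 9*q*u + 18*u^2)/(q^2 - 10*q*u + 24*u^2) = (q - 3*u)/(q - 4*u)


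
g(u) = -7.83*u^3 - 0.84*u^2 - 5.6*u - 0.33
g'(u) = -23.49*u^2 - 1.68*u - 5.6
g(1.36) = -29.20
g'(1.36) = -51.33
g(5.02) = -1040.15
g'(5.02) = -605.99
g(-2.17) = 87.88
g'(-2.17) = -112.57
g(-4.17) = 576.18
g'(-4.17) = -407.06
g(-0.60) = 4.42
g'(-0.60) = -13.05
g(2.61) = -159.88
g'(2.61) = -170.00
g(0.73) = -7.91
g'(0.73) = -19.34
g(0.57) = -5.24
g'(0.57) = -14.19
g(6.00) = -1755.45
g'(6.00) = -861.32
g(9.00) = -5826.84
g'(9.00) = -1923.41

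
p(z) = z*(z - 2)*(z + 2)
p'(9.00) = 239.00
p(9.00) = 693.00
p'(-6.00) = 104.00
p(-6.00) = -192.00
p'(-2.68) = 17.55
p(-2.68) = -8.53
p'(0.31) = -3.71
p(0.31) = -1.21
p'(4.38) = 53.55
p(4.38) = 66.51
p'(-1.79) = 5.61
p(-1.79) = 1.42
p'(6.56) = 125.10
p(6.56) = 256.06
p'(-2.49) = 14.60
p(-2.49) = -5.48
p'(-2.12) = 9.48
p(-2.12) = -1.05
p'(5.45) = 85.11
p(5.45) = 140.08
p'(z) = z*(z - 2) + z*(z + 2) + (z - 2)*(z + 2)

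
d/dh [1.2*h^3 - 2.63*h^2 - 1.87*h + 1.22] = 3.6*h^2 - 5.26*h - 1.87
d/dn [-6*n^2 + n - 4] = 1 - 12*n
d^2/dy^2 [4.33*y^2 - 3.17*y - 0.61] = 8.66000000000000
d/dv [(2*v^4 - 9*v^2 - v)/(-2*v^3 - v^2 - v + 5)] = (-v*(6*v^2 + 2*v + 1)*(-2*v^3 + 9*v + 1) + (-8*v^3 + 18*v + 1)*(2*v^3 + v^2 + v - 5))/(2*v^3 + v^2 + v - 5)^2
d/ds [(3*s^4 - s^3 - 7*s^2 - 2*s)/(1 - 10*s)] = (-90*s^4 + 32*s^3 + 67*s^2 - 14*s - 2)/(100*s^2 - 20*s + 1)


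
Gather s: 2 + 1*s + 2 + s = 2*s + 4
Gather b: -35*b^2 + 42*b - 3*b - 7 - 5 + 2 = -35*b^2 + 39*b - 10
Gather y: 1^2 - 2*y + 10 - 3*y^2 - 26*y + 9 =-3*y^2 - 28*y + 20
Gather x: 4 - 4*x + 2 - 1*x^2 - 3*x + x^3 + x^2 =x^3 - 7*x + 6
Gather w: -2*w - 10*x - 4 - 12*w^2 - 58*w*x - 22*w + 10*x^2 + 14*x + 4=-12*w^2 + w*(-58*x - 24) + 10*x^2 + 4*x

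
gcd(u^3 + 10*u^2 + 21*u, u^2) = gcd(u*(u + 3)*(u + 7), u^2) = u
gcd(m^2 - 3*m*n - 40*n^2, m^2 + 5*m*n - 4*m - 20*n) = m + 5*n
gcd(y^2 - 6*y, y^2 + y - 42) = y - 6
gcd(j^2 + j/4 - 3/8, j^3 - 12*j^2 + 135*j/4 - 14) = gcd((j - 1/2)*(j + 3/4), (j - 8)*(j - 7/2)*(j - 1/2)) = j - 1/2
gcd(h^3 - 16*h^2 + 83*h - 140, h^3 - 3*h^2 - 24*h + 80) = h - 4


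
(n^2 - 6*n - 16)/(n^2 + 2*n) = (n - 8)/n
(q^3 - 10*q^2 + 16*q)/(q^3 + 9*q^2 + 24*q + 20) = q*(q^2 - 10*q + 16)/(q^3 + 9*q^2 + 24*q + 20)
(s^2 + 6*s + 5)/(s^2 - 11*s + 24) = (s^2 + 6*s + 5)/(s^2 - 11*s + 24)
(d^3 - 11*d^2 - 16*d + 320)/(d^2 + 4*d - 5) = (d^2 - 16*d + 64)/(d - 1)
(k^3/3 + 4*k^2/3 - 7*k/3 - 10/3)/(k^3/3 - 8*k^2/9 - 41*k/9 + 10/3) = 3*(k^3 + 4*k^2 - 7*k - 10)/(3*k^3 - 8*k^2 - 41*k + 30)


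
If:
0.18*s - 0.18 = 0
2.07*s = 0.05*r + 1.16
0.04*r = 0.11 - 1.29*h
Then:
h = -0.48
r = 18.20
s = 1.00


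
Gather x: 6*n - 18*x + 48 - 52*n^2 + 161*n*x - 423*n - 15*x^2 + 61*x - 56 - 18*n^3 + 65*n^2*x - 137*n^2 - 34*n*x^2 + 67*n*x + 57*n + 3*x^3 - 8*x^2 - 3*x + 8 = -18*n^3 - 189*n^2 - 360*n + 3*x^3 + x^2*(-34*n - 23) + x*(65*n^2 + 228*n + 40)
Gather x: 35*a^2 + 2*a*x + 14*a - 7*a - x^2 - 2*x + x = 35*a^2 + 7*a - x^2 + x*(2*a - 1)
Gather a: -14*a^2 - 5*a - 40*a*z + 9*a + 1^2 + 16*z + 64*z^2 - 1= -14*a^2 + a*(4 - 40*z) + 64*z^2 + 16*z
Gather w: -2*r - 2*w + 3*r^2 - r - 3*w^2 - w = 3*r^2 - 3*r - 3*w^2 - 3*w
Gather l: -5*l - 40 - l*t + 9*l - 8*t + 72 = l*(4 - t) - 8*t + 32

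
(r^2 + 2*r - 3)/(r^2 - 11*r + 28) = (r^2 + 2*r - 3)/(r^2 - 11*r + 28)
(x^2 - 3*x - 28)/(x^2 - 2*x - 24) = (x - 7)/(x - 6)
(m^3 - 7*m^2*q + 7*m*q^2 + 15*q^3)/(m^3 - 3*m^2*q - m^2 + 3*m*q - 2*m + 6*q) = (m^2 - 4*m*q - 5*q^2)/(m^2 - m - 2)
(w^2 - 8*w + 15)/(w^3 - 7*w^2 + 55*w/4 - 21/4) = 4*(w - 5)/(4*w^2 - 16*w + 7)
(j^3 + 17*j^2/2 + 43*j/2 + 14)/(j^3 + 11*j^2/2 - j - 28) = (j + 1)/(j - 2)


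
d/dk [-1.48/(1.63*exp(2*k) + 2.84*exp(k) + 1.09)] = (4.8248*exp(k) + 4.2032)*exp(k)/(1.63*exp(2*k) + 2.84*exp(k) + 1.09)^2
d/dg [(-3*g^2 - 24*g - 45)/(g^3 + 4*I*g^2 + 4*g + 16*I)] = (3*g^4 + 48*g^3 + g^2*(123 + 96*I) + 264*I*g + 180 - 384*I)/(g^6 + 8*I*g^5 - 8*g^4 + 64*I*g^3 - 112*g^2 + 128*I*g - 256)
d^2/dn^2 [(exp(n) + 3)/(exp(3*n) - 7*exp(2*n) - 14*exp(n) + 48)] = (4*exp(3*n) - 30*exp(2*n) + 36*exp(n) + 160)*exp(n)/(exp(6*n) - 30*exp(5*n) + 348*exp(4*n) - 1960*exp(3*n) + 5568*exp(2*n) - 7680*exp(n) + 4096)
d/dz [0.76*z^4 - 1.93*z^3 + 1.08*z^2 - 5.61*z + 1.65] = 3.04*z^3 - 5.79*z^2 + 2.16*z - 5.61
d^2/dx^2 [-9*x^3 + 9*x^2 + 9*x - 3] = 18 - 54*x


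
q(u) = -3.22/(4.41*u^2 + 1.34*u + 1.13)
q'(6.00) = 0.01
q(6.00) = -0.02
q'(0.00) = 3.38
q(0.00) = -2.85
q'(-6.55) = -0.01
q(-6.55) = -0.02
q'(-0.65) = -3.14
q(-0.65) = -1.52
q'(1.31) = 0.38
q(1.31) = -0.31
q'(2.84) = 0.05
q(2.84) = -0.08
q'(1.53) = 0.26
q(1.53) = -0.24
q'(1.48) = 0.28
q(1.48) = -0.25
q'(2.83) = 0.05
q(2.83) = -0.08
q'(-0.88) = -1.83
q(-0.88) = -0.96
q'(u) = -3.22*(-8.82*u - 1.34)/(4.41*u^2 + 1.34*u + 1.13)^2 = (28.4004*u + 4.3148)/(4.41*u^2 + 1.34*u + 1.13)^2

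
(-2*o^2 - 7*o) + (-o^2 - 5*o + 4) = -3*o^2 - 12*o + 4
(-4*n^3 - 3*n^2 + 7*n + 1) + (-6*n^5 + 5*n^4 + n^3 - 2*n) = -6*n^5 + 5*n^4 - 3*n^3 - 3*n^2 + 5*n + 1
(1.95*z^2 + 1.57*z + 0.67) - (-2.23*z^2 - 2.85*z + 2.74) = 4.18*z^2 + 4.42*z - 2.07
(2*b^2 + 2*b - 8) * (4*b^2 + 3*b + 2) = 8*b^4 + 14*b^3 - 22*b^2 - 20*b - 16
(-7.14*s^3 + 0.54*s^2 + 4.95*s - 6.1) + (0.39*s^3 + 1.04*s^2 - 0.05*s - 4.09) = -6.75*s^3 + 1.58*s^2 + 4.9*s - 10.19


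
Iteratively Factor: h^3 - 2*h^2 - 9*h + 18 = (h - 3)*(h^2 + h - 6) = (h - 3)*(h - 2)*(h + 3)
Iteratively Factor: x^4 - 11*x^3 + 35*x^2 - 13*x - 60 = (x - 5)*(x^3 - 6*x^2 + 5*x + 12) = (x - 5)*(x - 3)*(x^2 - 3*x - 4) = (x - 5)*(x - 3)*(x + 1)*(x - 4)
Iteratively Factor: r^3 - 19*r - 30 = (r + 3)*(r^2 - 3*r - 10) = (r + 2)*(r + 3)*(r - 5)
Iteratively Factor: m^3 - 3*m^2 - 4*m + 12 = (m + 2)*(m^2 - 5*m + 6) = (m - 3)*(m + 2)*(m - 2)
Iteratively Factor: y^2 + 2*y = (y + 2)*(y)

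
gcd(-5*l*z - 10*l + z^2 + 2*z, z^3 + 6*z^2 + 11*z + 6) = z + 2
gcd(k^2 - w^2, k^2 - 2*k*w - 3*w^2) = k + w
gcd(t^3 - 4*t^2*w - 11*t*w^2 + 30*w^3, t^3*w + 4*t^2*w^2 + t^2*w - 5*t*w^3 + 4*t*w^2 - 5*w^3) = 1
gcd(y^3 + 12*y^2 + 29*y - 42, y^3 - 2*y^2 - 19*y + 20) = y - 1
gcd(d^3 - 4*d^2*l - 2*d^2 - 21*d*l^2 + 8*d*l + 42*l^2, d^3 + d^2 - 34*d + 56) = d - 2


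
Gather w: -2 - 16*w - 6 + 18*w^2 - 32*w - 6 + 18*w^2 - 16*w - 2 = 36*w^2 - 64*w - 16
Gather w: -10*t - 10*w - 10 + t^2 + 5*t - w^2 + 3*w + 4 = t^2 - 5*t - w^2 - 7*w - 6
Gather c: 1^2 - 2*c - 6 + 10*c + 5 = 8*c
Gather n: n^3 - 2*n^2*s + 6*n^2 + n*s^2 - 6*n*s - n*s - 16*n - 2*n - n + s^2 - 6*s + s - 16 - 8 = n^3 + n^2*(6 - 2*s) + n*(s^2 - 7*s - 19) + s^2 - 5*s - 24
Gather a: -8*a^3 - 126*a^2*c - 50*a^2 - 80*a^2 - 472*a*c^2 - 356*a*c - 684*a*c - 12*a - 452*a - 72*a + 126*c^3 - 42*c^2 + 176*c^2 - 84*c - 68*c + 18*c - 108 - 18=-8*a^3 + a^2*(-126*c - 130) + a*(-472*c^2 - 1040*c - 536) + 126*c^3 + 134*c^2 - 134*c - 126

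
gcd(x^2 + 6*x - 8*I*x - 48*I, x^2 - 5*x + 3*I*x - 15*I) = 1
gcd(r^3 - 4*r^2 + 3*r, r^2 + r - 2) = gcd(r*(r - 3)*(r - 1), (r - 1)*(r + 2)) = r - 1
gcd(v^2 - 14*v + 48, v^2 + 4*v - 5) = 1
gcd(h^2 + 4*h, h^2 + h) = h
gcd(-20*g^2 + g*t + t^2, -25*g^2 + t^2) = 5*g + t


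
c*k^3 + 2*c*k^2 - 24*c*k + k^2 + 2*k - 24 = (k - 4)*(k + 6)*(c*k + 1)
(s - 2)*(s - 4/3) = s^2 - 10*s/3 + 8/3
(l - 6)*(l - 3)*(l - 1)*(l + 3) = l^4 - 7*l^3 - 3*l^2 + 63*l - 54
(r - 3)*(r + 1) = r^2 - 2*r - 3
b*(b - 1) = b^2 - b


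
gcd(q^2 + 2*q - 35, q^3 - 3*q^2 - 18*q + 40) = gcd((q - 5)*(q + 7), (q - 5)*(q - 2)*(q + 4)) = q - 5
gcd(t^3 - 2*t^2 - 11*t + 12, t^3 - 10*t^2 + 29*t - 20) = t^2 - 5*t + 4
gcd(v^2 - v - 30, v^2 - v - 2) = 1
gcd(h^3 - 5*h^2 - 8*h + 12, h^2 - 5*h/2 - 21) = h - 6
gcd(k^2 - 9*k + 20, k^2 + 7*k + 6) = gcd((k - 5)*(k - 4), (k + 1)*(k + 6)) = 1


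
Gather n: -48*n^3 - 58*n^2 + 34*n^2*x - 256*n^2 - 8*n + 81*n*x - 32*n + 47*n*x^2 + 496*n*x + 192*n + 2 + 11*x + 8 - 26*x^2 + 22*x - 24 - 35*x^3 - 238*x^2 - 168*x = -48*n^3 + n^2*(34*x - 314) + n*(47*x^2 + 577*x + 152) - 35*x^3 - 264*x^2 - 135*x - 14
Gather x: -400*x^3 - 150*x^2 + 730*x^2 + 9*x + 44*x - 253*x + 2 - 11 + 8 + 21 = -400*x^3 + 580*x^2 - 200*x + 20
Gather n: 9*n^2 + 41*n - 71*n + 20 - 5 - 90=9*n^2 - 30*n - 75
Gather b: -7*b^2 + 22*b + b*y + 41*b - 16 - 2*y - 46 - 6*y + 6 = -7*b^2 + b*(y + 63) - 8*y - 56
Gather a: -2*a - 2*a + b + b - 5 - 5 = -4*a + 2*b - 10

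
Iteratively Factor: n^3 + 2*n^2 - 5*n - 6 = (n - 2)*(n^2 + 4*n + 3) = (n - 2)*(n + 1)*(n + 3)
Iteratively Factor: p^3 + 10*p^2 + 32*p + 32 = (p + 4)*(p^2 + 6*p + 8) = (p + 2)*(p + 4)*(p + 4)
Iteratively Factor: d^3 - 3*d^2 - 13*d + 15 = (d + 3)*(d^2 - 6*d + 5) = (d - 5)*(d + 3)*(d - 1)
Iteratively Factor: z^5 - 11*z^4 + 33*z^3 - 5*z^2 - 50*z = (z - 5)*(z^4 - 6*z^3 + 3*z^2 + 10*z) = z*(z - 5)*(z^3 - 6*z^2 + 3*z + 10) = z*(z - 5)*(z - 2)*(z^2 - 4*z - 5) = z*(z - 5)*(z - 2)*(z + 1)*(z - 5)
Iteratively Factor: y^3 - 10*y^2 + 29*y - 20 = (y - 5)*(y^2 - 5*y + 4) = (y - 5)*(y - 1)*(y - 4)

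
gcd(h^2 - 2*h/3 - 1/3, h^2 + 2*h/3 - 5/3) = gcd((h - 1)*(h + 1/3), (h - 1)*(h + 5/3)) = h - 1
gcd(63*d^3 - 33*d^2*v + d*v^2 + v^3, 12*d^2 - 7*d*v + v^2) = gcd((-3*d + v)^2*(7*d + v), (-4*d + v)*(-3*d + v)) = -3*d + v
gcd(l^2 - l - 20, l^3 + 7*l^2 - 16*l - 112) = l + 4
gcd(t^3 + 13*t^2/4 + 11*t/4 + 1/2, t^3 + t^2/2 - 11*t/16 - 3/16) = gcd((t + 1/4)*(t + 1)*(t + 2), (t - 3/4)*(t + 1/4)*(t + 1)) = t^2 + 5*t/4 + 1/4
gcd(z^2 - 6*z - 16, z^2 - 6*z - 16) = z^2 - 6*z - 16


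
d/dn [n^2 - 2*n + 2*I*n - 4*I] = 2*n - 2 + 2*I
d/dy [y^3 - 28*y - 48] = 3*y^2 - 28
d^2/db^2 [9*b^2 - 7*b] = 18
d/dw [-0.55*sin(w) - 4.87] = -0.55*cos(w)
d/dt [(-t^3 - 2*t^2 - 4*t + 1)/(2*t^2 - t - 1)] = (-2*t^4 + 2*t^3 + 13*t^2 + 5)/(4*t^4 - 4*t^3 - 3*t^2 + 2*t + 1)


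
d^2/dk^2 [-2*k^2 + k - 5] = -4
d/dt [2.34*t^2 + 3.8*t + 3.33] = 4.68*t + 3.8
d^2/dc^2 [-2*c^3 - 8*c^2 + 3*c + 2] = -12*c - 16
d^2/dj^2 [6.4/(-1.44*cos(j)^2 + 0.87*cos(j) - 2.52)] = (53.08416*(1 - cos(j)^2)^2 - 24.05376*cos(j)^3 - 61.51104*cos(j)^2 + 62.13888*cos(j) - 16.32384)/(1.44*cos(j)^2 - 0.87*cos(j) + 2.52)^3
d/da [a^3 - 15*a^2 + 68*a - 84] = 3*a^2 - 30*a + 68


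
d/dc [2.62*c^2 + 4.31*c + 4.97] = 5.24*c + 4.31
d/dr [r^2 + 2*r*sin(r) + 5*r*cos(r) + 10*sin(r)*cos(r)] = -5*r*sin(r) + 2*r*cos(r) + 2*r + 2*sin(r) + 5*cos(r) + 10*cos(2*r)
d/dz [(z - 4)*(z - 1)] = 2*z - 5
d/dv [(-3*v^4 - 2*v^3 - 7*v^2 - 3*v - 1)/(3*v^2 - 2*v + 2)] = (-18*v^5 + 12*v^4 - 16*v^3 + 11*v^2 - 22*v - 8)/(9*v^4 - 12*v^3 + 16*v^2 - 8*v + 4)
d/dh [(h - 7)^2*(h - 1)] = 3*(h - 7)*(h - 3)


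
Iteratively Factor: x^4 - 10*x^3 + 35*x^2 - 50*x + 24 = (x - 3)*(x^3 - 7*x^2 + 14*x - 8) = (x - 3)*(x - 2)*(x^2 - 5*x + 4) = (x - 4)*(x - 3)*(x - 2)*(x - 1)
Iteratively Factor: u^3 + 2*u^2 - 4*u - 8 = (u - 2)*(u^2 + 4*u + 4) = (u - 2)*(u + 2)*(u + 2)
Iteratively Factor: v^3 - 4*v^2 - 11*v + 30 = (v + 3)*(v^2 - 7*v + 10) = (v - 5)*(v + 3)*(v - 2)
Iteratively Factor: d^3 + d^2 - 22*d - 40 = (d + 2)*(d^2 - d - 20) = (d + 2)*(d + 4)*(d - 5)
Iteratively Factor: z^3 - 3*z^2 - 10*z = (z - 5)*(z^2 + 2*z) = z*(z - 5)*(z + 2)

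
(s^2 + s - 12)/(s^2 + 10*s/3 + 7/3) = 3*(s^2 + s - 12)/(3*s^2 + 10*s + 7)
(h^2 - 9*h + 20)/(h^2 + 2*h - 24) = (h - 5)/(h + 6)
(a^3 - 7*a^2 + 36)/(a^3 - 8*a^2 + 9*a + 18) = (a + 2)/(a + 1)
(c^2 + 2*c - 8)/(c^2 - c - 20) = (c - 2)/(c - 5)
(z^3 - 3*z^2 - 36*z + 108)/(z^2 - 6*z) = z + 3 - 18/z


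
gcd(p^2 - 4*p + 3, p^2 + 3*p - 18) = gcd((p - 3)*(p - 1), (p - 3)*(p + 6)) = p - 3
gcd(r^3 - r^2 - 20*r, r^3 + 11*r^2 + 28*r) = r^2 + 4*r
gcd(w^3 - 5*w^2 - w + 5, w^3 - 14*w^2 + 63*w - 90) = w - 5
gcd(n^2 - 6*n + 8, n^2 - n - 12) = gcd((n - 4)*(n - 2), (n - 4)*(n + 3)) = n - 4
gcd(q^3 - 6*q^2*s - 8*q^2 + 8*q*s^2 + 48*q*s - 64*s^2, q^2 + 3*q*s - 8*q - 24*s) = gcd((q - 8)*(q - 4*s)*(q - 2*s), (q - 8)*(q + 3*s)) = q - 8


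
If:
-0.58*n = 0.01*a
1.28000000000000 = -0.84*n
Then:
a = 88.38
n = -1.52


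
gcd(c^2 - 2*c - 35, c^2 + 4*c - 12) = 1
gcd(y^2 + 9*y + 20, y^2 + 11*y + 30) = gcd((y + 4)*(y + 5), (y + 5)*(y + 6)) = y + 5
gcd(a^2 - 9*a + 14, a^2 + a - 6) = a - 2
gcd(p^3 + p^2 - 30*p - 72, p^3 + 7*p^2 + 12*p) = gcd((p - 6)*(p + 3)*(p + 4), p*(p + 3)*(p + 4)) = p^2 + 7*p + 12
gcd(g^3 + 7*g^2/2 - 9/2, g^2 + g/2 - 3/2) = g^2 + g/2 - 3/2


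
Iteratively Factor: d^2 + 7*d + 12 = (d + 4)*(d + 3)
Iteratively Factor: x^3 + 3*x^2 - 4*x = (x - 1)*(x^2 + 4*x) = (x - 1)*(x + 4)*(x)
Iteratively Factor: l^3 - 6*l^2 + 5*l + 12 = (l + 1)*(l^2 - 7*l + 12) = (l - 4)*(l + 1)*(l - 3)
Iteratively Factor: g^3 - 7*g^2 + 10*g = (g)*(g^2 - 7*g + 10) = g*(g - 5)*(g - 2)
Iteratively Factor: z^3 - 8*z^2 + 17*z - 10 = (z - 1)*(z^2 - 7*z + 10) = (z - 5)*(z - 1)*(z - 2)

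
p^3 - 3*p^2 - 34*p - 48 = (p - 8)*(p + 2)*(p + 3)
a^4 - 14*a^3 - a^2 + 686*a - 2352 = (a - 8)*(a - 7)*(a - 6)*(a + 7)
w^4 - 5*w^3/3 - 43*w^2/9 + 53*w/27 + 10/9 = (w - 3)*(w - 2/3)*(w + 1/3)*(w + 5/3)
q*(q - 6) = q^2 - 6*q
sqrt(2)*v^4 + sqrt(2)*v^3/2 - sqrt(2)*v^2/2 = v^2*(v - 1/2)*(sqrt(2)*v + sqrt(2))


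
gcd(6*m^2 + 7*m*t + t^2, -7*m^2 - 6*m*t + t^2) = m + t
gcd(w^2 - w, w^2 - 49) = 1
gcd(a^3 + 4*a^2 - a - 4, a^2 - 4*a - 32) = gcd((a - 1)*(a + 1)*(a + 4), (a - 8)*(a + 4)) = a + 4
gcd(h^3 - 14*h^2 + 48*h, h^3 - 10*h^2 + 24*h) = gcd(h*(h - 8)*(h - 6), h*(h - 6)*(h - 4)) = h^2 - 6*h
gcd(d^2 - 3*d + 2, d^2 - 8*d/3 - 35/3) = 1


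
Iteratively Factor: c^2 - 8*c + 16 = (c - 4)*(c - 4)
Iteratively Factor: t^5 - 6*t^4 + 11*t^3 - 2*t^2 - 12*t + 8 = (t - 2)*(t^4 - 4*t^3 + 3*t^2 + 4*t - 4) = (t - 2)^2*(t^3 - 2*t^2 - t + 2) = (t - 2)^3*(t^2 - 1) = (t - 2)^3*(t - 1)*(t + 1)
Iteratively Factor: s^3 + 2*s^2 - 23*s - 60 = (s + 3)*(s^2 - s - 20) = (s - 5)*(s + 3)*(s + 4)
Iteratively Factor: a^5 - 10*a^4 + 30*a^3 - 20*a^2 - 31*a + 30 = (a - 2)*(a^4 - 8*a^3 + 14*a^2 + 8*a - 15) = (a - 2)*(a - 1)*(a^3 - 7*a^2 + 7*a + 15) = (a - 2)*(a - 1)*(a + 1)*(a^2 - 8*a + 15) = (a - 3)*(a - 2)*(a - 1)*(a + 1)*(a - 5)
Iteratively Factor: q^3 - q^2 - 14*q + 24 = (q - 2)*(q^2 + q - 12) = (q - 3)*(q - 2)*(q + 4)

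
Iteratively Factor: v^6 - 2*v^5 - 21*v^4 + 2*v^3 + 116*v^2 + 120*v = (v + 2)*(v^5 - 4*v^4 - 13*v^3 + 28*v^2 + 60*v) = v*(v + 2)*(v^4 - 4*v^3 - 13*v^2 + 28*v + 60) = v*(v + 2)^2*(v^3 - 6*v^2 - v + 30) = v*(v + 2)^3*(v^2 - 8*v + 15) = v*(v - 3)*(v + 2)^3*(v - 5)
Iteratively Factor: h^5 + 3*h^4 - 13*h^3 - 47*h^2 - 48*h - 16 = (h + 1)*(h^4 + 2*h^3 - 15*h^2 - 32*h - 16) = (h + 1)*(h + 4)*(h^3 - 2*h^2 - 7*h - 4) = (h - 4)*(h + 1)*(h + 4)*(h^2 + 2*h + 1) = (h - 4)*(h + 1)^2*(h + 4)*(h + 1)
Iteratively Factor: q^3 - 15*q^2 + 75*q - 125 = (q - 5)*(q^2 - 10*q + 25) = (q - 5)^2*(q - 5)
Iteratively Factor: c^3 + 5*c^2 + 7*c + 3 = (c + 1)*(c^2 + 4*c + 3) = (c + 1)^2*(c + 3)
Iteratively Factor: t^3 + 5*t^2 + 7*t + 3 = (t + 1)*(t^2 + 4*t + 3) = (t + 1)*(t + 3)*(t + 1)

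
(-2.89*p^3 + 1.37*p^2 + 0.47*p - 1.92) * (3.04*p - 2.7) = -8.7856*p^4 + 11.9678*p^3 - 2.2702*p^2 - 7.1058*p + 5.184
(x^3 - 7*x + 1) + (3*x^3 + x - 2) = 4*x^3 - 6*x - 1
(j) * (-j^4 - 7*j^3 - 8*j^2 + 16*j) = -j^5 - 7*j^4 - 8*j^3 + 16*j^2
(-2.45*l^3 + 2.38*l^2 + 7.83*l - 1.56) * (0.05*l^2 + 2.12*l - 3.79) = -0.1225*l^5 - 5.075*l^4 + 14.7226*l^3 + 7.5014*l^2 - 32.9829*l + 5.9124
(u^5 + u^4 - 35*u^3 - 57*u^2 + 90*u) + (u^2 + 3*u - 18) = u^5 + u^4 - 35*u^3 - 56*u^2 + 93*u - 18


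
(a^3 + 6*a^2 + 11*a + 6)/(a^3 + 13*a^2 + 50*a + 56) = (a^2 + 4*a + 3)/(a^2 + 11*a + 28)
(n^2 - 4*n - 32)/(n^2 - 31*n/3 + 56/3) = 3*(n + 4)/(3*n - 7)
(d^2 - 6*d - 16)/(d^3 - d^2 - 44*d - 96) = (d + 2)/(d^2 + 7*d + 12)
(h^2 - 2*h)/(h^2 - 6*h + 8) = h/(h - 4)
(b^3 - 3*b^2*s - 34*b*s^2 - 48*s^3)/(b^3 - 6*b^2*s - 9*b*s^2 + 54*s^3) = (b^2 - 6*b*s - 16*s^2)/(b^2 - 9*b*s + 18*s^2)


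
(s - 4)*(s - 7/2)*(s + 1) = s^3 - 13*s^2/2 + 13*s/2 + 14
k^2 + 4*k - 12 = (k - 2)*(k + 6)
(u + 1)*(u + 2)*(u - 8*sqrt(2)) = u^3 - 8*sqrt(2)*u^2 + 3*u^2 - 24*sqrt(2)*u + 2*u - 16*sqrt(2)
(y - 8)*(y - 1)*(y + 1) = y^3 - 8*y^2 - y + 8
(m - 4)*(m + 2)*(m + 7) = m^3 + 5*m^2 - 22*m - 56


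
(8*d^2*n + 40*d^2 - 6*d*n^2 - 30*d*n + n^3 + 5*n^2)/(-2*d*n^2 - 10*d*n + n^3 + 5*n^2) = (-4*d + n)/n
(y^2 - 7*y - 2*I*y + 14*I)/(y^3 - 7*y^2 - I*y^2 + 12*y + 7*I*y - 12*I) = (y^2 - y*(7 + 2*I) + 14*I)/(y^3 - y^2*(7 + I) + y*(12 + 7*I) - 12*I)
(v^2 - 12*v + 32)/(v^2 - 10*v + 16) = (v - 4)/(v - 2)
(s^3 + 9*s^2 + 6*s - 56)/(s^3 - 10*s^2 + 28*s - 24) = (s^2 + 11*s + 28)/(s^2 - 8*s + 12)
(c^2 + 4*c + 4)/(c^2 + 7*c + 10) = (c + 2)/(c + 5)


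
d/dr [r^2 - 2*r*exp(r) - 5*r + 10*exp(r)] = -2*r*exp(r) + 2*r + 8*exp(r) - 5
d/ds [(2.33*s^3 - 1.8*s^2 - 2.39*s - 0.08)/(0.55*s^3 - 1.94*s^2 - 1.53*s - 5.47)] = (-3.5302*s^4 - 4.5008*s^3 - 39.9859*s^2 + 19.3816*s + 12.9509)/(0.3025*s^6 - 2.134*s^5 + 2.0806*s^4 - 0.0806000000000004*s^3 + 23.5645*s^2 + 16.7382*s + 29.9209)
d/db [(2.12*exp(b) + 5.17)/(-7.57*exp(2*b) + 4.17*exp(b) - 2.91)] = (16.0484*exp(2*b) + 78.2738*exp(b) - 27.7281)*exp(b)/(57.3049*exp(4*b) - 63.1338*exp(3*b) + 61.4463*exp(2*b) - 24.2694*exp(b) + 8.4681)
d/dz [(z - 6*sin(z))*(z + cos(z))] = -(z - 6*sin(z))*(sin(z) - 1) - (z + cos(z))*(6*cos(z) - 1)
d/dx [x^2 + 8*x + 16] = 2*x + 8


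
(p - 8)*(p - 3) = p^2 - 11*p + 24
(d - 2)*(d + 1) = d^2 - d - 2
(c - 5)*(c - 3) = c^2 - 8*c + 15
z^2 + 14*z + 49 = (z + 7)^2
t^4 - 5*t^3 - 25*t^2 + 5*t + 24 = (t - 8)*(t - 1)*(t + 1)*(t + 3)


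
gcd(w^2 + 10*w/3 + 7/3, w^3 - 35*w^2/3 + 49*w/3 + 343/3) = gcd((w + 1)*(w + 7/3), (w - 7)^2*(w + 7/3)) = w + 7/3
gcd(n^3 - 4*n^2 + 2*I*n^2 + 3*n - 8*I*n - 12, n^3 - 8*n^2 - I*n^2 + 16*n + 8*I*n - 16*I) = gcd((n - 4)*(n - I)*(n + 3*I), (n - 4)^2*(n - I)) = n^2 + n*(-4 - I) + 4*I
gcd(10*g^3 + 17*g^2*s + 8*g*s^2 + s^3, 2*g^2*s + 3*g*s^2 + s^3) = 2*g^2 + 3*g*s + s^2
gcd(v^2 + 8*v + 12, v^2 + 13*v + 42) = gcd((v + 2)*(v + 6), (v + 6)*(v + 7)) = v + 6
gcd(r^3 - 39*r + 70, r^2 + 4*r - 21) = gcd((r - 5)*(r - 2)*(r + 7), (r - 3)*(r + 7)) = r + 7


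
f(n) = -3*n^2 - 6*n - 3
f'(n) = -6*n - 6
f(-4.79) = -43.09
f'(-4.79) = 22.74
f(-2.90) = -10.83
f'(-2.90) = 11.40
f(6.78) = -181.59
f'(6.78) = -46.68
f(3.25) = -54.19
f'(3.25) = -25.50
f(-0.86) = -0.06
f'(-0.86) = -0.84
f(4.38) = -86.83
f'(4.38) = -32.28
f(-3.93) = -25.75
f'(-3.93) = 17.58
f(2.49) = -36.54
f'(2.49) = -20.94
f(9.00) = -300.00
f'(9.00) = -60.00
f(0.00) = -3.00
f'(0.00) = -6.00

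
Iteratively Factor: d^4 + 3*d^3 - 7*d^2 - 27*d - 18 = (d + 1)*(d^3 + 2*d^2 - 9*d - 18) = (d + 1)*(d + 2)*(d^2 - 9) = (d + 1)*(d + 2)*(d + 3)*(d - 3)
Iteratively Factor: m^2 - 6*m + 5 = (m - 1)*(m - 5)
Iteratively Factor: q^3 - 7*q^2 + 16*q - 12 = (q - 2)*(q^2 - 5*q + 6) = (q - 2)^2*(q - 3)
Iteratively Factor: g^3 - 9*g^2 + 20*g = (g - 5)*(g^2 - 4*g) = g*(g - 5)*(g - 4)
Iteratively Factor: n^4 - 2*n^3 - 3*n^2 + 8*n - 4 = (n - 2)*(n^3 - 3*n + 2) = (n - 2)*(n + 2)*(n^2 - 2*n + 1) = (n - 2)*(n - 1)*(n + 2)*(n - 1)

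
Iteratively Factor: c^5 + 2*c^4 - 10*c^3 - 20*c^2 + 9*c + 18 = (c - 3)*(c^4 + 5*c^3 + 5*c^2 - 5*c - 6) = (c - 3)*(c - 1)*(c^3 + 6*c^2 + 11*c + 6) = (c - 3)*(c - 1)*(c + 2)*(c^2 + 4*c + 3) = (c - 3)*(c - 1)*(c + 1)*(c + 2)*(c + 3)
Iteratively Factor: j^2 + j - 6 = (j - 2)*(j + 3)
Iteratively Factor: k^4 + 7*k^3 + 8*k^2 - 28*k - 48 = (k - 2)*(k^3 + 9*k^2 + 26*k + 24) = (k - 2)*(k + 2)*(k^2 + 7*k + 12) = (k - 2)*(k + 2)*(k + 4)*(k + 3)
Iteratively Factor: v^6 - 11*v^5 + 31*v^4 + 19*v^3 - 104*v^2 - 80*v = (v + 1)*(v^5 - 12*v^4 + 43*v^3 - 24*v^2 - 80*v) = (v - 4)*(v + 1)*(v^4 - 8*v^3 + 11*v^2 + 20*v) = v*(v - 4)*(v + 1)*(v^3 - 8*v^2 + 11*v + 20) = v*(v - 5)*(v - 4)*(v + 1)*(v^2 - 3*v - 4) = v*(v - 5)*(v - 4)^2*(v + 1)*(v + 1)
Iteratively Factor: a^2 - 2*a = (a)*(a - 2)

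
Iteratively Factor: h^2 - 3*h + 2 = (h - 1)*(h - 2)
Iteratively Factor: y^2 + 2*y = (y)*(y + 2)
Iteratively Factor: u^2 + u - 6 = (u + 3)*(u - 2)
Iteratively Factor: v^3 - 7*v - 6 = (v + 2)*(v^2 - 2*v - 3) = (v - 3)*(v + 2)*(v + 1)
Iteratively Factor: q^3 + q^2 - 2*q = (q - 1)*(q^2 + 2*q) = q*(q - 1)*(q + 2)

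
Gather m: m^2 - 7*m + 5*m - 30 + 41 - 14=m^2 - 2*m - 3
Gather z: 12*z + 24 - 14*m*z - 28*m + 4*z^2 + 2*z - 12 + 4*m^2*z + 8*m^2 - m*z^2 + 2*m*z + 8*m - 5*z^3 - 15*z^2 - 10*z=8*m^2 - 20*m - 5*z^3 + z^2*(-m - 11) + z*(4*m^2 - 12*m + 4) + 12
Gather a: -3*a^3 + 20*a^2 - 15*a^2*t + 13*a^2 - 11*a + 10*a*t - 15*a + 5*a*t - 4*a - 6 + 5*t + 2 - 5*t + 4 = -3*a^3 + a^2*(33 - 15*t) + a*(15*t - 30)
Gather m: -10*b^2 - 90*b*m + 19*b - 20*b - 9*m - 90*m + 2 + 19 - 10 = -10*b^2 - b + m*(-90*b - 99) + 11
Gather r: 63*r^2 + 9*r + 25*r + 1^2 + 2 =63*r^2 + 34*r + 3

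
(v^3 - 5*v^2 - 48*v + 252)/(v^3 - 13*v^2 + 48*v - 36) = (v + 7)/(v - 1)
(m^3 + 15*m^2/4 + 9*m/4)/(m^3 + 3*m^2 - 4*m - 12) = m*(4*m + 3)/(4*(m^2 - 4))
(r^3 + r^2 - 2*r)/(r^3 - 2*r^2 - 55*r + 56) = r*(r + 2)/(r^2 - r - 56)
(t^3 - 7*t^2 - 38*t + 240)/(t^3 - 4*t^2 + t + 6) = (t^3 - 7*t^2 - 38*t + 240)/(t^3 - 4*t^2 + t + 6)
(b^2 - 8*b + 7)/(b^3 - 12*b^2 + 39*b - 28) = 1/(b - 4)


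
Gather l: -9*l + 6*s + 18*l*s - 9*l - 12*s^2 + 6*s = l*(18*s - 18) - 12*s^2 + 12*s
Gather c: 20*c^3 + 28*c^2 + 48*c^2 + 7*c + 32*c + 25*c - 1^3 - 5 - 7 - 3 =20*c^3 + 76*c^2 + 64*c - 16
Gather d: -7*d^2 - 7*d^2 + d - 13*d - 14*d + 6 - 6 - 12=-14*d^2 - 26*d - 12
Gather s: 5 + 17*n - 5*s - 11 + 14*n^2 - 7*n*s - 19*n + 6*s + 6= 14*n^2 - 2*n + s*(1 - 7*n)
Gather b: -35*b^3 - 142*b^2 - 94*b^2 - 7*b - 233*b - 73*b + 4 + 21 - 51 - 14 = -35*b^3 - 236*b^2 - 313*b - 40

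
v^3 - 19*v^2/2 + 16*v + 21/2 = (v - 7)*(v - 3)*(v + 1/2)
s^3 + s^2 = s^2*(s + 1)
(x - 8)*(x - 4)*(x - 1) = x^3 - 13*x^2 + 44*x - 32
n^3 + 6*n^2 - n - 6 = (n - 1)*(n + 1)*(n + 6)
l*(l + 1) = l^2 + l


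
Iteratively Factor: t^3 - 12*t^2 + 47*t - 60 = (t - 3)*(t^2 - 9*t + 20) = (t - 4)*(t - 3)*(t - 5)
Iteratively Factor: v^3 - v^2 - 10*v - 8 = (v - 4)*(v^2 + 3*v + 2) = (v - 4)*(v + 1)*(v + 2)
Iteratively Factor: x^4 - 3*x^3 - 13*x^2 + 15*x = (x - 1)*(x^3 - 2*x^2 - 15*x) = (x - 5)*(x - 1)*(x^2 + 3*x) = (x - 5)*(x - 1)*(x + 3)*(x)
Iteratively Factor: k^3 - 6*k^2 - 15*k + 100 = (k - 5)*(k^2 - k - 20) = (k - 5)*(k + 4)*(k - 5)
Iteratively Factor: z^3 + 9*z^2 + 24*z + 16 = (z + 4)*(z^2 + 5*z + 4) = (z + 4)^2*(z + 1)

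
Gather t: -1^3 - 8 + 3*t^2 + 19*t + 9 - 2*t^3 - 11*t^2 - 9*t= -2*t^3 - 8*t^2 + 10*t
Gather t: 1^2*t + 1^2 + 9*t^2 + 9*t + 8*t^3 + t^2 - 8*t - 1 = 8*t^3 + 10*t^2 + 2*t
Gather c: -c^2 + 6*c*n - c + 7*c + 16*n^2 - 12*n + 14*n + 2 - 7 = -c^2 + c*(6*n + 6) + 16*n^2 + 2*n - 5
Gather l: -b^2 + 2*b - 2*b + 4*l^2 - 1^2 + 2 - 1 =-b^2 + 4*l^2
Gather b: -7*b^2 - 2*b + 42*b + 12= -7*b^2 + 40*b + 12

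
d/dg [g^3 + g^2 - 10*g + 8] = 3*g^2 + 2*g - 10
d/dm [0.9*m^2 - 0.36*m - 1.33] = 1.8*m - 0.36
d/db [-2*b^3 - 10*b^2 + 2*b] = -6*b^2 - 20*b + 2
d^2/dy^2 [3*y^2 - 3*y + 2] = 6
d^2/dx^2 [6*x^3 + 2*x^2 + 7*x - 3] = 36*x + 4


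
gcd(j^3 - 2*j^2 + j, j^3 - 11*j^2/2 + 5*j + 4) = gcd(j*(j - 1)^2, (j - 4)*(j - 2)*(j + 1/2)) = 1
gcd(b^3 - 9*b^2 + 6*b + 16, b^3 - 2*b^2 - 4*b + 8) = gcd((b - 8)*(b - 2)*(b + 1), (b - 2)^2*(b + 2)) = b - 2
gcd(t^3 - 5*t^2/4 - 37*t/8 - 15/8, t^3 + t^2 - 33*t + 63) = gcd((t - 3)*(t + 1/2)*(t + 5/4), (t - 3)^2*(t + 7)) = t - 3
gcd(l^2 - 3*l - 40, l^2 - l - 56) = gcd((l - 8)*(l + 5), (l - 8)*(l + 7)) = l - 8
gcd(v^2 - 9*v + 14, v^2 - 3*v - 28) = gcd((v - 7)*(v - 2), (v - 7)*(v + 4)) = v - 7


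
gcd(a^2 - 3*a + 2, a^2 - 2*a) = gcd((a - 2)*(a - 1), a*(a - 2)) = a - 2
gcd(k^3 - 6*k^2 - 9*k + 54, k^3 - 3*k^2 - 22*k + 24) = k - 6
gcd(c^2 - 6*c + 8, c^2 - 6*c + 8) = c^2 - 6*c + 8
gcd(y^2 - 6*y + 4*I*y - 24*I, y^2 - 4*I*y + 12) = 1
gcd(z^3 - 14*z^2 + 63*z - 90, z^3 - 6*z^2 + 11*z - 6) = z - 3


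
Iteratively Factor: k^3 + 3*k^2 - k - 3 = (k + 1)*(k^2 + 2*k - 3) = (k + 1)*(k + 3)*(k - 1)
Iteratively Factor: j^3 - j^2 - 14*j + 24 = (j - 2)*(j^2 + j - 12) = (j - 2)*(j + 4)*(j - 3)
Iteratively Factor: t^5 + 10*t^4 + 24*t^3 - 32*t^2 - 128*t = (t - 2)*(t^4 + 12*t^3 + 48*t^2 + 64*t) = (t - 2)*(t + 4)*(t^3 + 8*t^2 + 16*t) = (t - 2)*(t + 4)^2*(t^2 + 4*t) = (t - 2)*(t + 4)^3*(t)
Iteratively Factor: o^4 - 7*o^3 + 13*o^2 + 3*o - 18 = (o - 2)*(o^3 - 5*o^2 + 3*o + 9) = (o - 3)*(o - 2)*(o^2 - 2*o - 3) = (o - 3)*(o - 2)*(o + 1)*(o - 3)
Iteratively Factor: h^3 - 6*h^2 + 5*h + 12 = (h + 1)*(h^2 - 7*h + 12) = (h - 3)*(h + 1)*(h - 4)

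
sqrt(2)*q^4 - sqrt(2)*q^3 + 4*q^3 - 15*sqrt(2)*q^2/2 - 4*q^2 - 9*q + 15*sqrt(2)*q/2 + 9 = (q - 1)*(q - 3*sqrt(2)/2)*(q + 3*sqrt(2))*(sqrt(2)*q + 1)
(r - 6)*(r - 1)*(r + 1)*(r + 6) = r^4 - 37*r^2 + 36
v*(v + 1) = v^2 + v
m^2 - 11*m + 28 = (m - 7)*(m - 4)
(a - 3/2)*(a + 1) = a^2 - a/2 - 3/2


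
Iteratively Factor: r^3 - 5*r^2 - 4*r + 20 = (r - 2)*(r^2 - 3*r - 10) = (r - 5)*(r - 2)*(r + 2)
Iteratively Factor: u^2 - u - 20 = (u - 5)*(u + 4)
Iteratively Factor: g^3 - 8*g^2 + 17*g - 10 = (g - 2)*(g^2 - 6*g + 5) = (g - 2)*(g - 1)*(g - 5)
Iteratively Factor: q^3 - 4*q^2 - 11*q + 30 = (q + 3)*(q^2 - 7*q + 10) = (q - 5)*(q + 3)*(q - 2)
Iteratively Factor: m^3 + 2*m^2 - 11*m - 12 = (m + 4)*(m^2 - 2*m - 3) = (m - 3)*(m + 4)*(m + 1)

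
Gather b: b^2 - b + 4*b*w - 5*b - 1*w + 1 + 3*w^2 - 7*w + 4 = b^2 + b*(4*w - 6) + 3*w^2 - 8*w + 5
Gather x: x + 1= x + 1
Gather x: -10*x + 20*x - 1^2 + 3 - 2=10*x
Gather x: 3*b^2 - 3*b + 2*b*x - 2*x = 3*b^2 - 3*b + x*(2*b - 2)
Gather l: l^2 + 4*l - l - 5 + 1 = l^2 + 3*l - 4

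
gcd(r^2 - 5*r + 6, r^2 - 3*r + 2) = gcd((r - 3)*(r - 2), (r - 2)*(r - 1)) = r - 2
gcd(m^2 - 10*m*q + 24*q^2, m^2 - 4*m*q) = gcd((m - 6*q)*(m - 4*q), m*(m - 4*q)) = -m + 4*q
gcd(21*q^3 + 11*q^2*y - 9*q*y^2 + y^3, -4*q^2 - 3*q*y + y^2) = q + y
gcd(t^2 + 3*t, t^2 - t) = t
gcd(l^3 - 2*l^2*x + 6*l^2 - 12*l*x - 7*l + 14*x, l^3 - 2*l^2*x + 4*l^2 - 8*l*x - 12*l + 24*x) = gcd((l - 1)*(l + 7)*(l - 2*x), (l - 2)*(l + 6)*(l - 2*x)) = -l + 2*x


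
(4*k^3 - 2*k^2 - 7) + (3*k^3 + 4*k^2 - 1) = 7*k^3 + 2*k^2 - 8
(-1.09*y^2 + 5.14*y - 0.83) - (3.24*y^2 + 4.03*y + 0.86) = -4.33*y^2 + 1.11*y - 1.69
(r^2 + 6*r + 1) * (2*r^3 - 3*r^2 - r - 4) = 2*r^5 + 9*r^4 - 17*r^3 - 13*r^2 - 25*r - 4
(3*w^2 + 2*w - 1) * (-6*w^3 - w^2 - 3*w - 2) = -18*w^5 - 15*w^4 - 5*w^3 - 11*w^2 - w + 2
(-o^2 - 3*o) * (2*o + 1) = -2*o^3 - 7*o^2 - 3*o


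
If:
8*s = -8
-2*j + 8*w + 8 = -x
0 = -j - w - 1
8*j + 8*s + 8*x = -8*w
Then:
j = 1/5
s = -1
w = -6/5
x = 2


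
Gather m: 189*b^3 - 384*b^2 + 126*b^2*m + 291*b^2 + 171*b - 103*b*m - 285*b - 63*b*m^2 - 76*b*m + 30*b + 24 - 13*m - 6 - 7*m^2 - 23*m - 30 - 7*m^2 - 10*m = 189*b^3 - 93*b^2 - 84*b + m^2*(-63*b - 14) + m*(126*b^2 - 179*b - 46) - 12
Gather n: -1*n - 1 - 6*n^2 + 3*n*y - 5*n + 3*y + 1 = -6*n^2 + n*(3*y - 6) + 3*y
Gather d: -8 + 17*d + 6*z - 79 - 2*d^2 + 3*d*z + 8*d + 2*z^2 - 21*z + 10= -2*d^2 + d*(3*z + 25) + 2*z^2 - 15*z - 77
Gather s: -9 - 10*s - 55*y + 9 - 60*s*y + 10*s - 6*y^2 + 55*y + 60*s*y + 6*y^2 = 0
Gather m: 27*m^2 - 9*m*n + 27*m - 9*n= 27*m^2 + m*(27 - 9*n) - 9*n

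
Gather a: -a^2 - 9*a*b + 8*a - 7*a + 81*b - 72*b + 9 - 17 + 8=-a^2 + a*(1 - 9*b) + 9*b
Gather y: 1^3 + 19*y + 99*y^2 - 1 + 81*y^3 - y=81*y^3 + 99*y^2 + 18*y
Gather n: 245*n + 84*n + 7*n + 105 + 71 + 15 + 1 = 336*n + 192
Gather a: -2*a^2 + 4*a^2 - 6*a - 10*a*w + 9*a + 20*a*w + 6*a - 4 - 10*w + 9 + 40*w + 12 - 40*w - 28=2*a^2 + a*(10*w + 9) - 10*w - 11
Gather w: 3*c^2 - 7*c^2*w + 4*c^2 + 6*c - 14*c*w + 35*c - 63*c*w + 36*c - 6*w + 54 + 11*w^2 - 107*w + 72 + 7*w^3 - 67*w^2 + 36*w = 7*c^2 + 77*c + 7*w^3 - 56*w^2 + w*(-7*c^2 - 77*c - 77) + 126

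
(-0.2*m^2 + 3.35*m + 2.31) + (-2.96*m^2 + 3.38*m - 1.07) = -3.16*m^2 + 6.73*m + 1.24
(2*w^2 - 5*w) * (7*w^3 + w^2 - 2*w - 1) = 14*w^5 - 33*w^4 - 9*w^3 + 8*w^2 + 5*w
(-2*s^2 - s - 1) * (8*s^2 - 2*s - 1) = -16*s^4 - 4*s^3 - 4*s^2 + 3*s + 1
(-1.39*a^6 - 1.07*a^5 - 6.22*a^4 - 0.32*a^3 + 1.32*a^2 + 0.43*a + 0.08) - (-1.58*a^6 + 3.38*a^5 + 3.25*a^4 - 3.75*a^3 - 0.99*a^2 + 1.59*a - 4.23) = 0.19*a^6 - 4.45*a^5 - 9.47*a^4 + 3.43*a^3 + 2.31*a^2 - 1.16*a + 4.31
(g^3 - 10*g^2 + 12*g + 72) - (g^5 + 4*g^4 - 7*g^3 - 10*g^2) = -g^5 - 4*g^4 + 8*g^3 + 12*g + 72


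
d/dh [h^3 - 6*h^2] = 3*h*(h - 4)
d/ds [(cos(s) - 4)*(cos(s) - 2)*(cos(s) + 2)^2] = 2*(-2*cos(s)^3 + 3*cos(s)^2 + 12*cos(s) - 4)*sin(s)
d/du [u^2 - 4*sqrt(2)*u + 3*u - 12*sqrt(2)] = 2*u - 4*sqrt(2) + 3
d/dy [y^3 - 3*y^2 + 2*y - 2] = 3*y^2 - 6*y + 2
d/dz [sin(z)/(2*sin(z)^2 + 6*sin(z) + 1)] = cos(z)*cos(2*z)/(6*sin(z) - cos(2*z) + 2)^2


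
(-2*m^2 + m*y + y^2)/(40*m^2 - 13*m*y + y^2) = (-2*m^2 + m*y + y^2)/(40*m^2 - 13*m*y + y^2)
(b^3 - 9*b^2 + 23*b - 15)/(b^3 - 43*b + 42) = (b^2 - 8*b + 15)/(b^2 + b - 42)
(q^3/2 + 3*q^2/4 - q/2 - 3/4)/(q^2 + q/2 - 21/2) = (q^3 + 3*q^2/2 - q - 3/2)/(2*q^2 + q - 21)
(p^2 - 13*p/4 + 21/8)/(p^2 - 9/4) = (4*p - 7)/(2*(2*p + 3))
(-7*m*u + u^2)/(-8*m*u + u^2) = (7*m - u)/(8*m - u)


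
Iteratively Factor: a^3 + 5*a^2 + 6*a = (a + 3)*(a^2 + 2*a) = a*(a + 3)*(a + 2)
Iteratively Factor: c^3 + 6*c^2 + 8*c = (c)*(c^2 + 6*c + 8) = c*(c + 2)*(c + 4)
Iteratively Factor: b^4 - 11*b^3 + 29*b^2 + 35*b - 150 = (b - 5)*(b^3 - 6*b^2 - b + 30) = (b - 5)*(b - 3)*(b^2 - 3*b - 10) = (b - 5)*(b - 3)*(b + 2)*(b - 5)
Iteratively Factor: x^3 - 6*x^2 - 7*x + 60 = (x - 4)*(x^2 - 2*x - 15) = (x - 4)*(x + 3)*(x - 5)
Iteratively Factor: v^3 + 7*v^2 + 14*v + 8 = (v + 4)*(v^2 + 3*v + 2) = (v + 2)*(v + 4)*(v + 1)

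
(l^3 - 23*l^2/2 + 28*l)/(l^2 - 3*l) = (l^2 - 23*l/2 + 28)/(l - 3)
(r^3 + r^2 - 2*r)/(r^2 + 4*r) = (r^2 + r - 2)/(r + 4)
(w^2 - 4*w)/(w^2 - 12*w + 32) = w/(w - 8)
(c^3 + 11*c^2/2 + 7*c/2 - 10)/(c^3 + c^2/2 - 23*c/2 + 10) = (2*c + 5)/(2*c - 5)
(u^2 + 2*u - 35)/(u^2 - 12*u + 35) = (u + 7)/(u - 7)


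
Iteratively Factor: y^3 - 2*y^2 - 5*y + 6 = (y - 3)*(y^2 + y - 2) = (y - 3)*(y - 1)*(y + 2)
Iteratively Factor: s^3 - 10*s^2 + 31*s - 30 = (s - 5)*(s^2 - 5*s + 6) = (s - 5)*(s - 3)*(s - 2)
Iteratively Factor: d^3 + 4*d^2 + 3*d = (d)*(d^2 + 4*d + 3) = d*(d + 3)*(d + 1)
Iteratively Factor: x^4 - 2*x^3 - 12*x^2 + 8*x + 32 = (x - 4)*(x^3 + 2*x^2 - 4*x - 8) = (x - 4)*(x + 2)*(x^2 - 4) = (x - 4)*(x - 2)*(x + 2)*(x + 2)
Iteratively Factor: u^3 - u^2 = (u - 1)*(u^2) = u*(u - 1)*(u)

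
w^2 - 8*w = w*(w - 8)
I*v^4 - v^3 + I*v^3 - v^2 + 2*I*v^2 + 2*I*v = v*(v - I)*(v + 2*I)*(I*v + I)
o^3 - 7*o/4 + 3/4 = (o - 1)*(o - 1/2)*(o + 3/2)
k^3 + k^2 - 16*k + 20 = (k - 2)^2*(k + 5)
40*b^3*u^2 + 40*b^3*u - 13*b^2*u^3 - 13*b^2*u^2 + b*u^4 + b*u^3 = u*(-8*b + u)*(-5*b + u)*(b*u + b)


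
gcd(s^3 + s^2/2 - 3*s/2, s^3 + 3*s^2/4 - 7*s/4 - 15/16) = s + 3/2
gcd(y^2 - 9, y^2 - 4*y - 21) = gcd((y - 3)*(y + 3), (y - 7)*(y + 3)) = y + 3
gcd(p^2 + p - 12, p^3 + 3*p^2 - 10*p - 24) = p^2 + p - 12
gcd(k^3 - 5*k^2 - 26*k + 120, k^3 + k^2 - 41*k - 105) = k + 5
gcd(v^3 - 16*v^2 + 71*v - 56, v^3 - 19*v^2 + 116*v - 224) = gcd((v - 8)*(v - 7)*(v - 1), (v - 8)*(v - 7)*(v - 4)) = v^2 - 15*v + 56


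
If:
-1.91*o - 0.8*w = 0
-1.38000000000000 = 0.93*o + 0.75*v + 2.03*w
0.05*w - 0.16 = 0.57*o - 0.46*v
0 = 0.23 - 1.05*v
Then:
No Solution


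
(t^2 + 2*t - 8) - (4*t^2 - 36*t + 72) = -3*t^2 + 38*t - 80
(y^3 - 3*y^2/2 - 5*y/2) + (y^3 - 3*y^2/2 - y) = 2*y^3 - 3*y^2 - 7*y/2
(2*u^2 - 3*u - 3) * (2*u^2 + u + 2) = 4*u^4 - 4*u^3 - 5*u^2 - 9*u - 6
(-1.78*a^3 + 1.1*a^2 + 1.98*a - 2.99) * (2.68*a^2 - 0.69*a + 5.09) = -4.7704*a^5 + 4.1762*a^4 - 4.5128*a^3 - 3.7804*a^2 + 12.1413*a - 15.2191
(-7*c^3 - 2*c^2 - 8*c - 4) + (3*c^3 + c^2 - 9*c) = -4*c^3 - c^2 - 17*c - 4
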